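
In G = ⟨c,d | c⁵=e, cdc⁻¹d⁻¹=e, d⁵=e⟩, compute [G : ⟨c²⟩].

First find ord(c²) by computing successive powers:
  (c²)¹ = c², (c²)² = c⁴, (c²)³ = c, (c²)⁴ = c³, (c²)⁵ = e.
So |⟨c²⟩| = ord(c²) = 5. With |G| = 25, by Lagrange [G : ⟨c²⟩] = 25/5 = 5.

Answer: 5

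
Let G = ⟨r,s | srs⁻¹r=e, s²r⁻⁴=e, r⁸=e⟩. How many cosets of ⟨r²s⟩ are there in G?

First find ord(r²s) by computing successive powers:
  (r²s)¹ = r²s, (r²s)² = r⁴, (r²s)³ = r²s⁻¹, (r²s)⁴ = e.
So |⟨r²s⟩| = ord(r²s) = 4. With |G| = 16, by Lagrange [G : ⟨r²s⟩] = 16/4 = 4.

Answer: 4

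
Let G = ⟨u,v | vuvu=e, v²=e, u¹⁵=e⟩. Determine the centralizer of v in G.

⟨v⟩ ⊆ C_G(v) since powers of v commute with v; so |C_G(v)| ≥ |⟨v⟩| = 2.
By orbit–stabilizer, |C_G(v)| = |G| / |conj. class of v| = 30 / 15 = 2.
The 2 elements commuting with v are {e, v}.

Answer: {e, v}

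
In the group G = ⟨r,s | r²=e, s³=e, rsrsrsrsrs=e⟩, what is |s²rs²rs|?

Compute successive powers until reaching e:
  (s²rs²rs)¹ = s²rs²rs, (s²rs²rs)² = s²rsrs, (s²rs²rs)³ = e.
The smallest positive k with (s²rs²rs)ᵏ = e is 3.

Answer: 3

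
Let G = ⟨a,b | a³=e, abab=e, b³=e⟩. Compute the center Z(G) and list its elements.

An element z ∈ Z(G) iff z commutes with every generator.
For example e is central: e·a = a = a·e; e·b = b = b·e.
Whereas a ∉ Z(G) since a·b = ab ≠ a²b² = b·a.
Checking each of the 12 elements this way gives Z(G) = {e}, of order 1.

Answer: {e}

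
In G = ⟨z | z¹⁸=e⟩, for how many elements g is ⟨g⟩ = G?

G is cyclic of order 18. An element generates G iff its order is 18, and a cyclic group of order 18 has exactly φ(18) = 6 such elements.

Answer: 6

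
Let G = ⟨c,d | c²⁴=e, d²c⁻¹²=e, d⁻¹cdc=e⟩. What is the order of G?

Enumerate words in the generators, reducing via the relations: the distinct elements are
  {c, d, e, cd, c², c³, c⁴, c⁵, c⁶, c⁷, c⁸, c⁹, c²d, c²², c²³, c²¹, c²⁰, c³d, c¹², c¹³, c¹¹, c¹⁰, c¹⁴, c¹⁵, c¹⁶, c¹⁷, c¹⁸, c¹⁹, c⁴d, c⁵d, c⁶d, c⁷d, c⁸d, c⁹d, d⁻¹, cd⁻¹, c¹¹d, c¹⁰d, c²d⁻¹, c³d⁻¹, c⁴d⁻¹, c⁵d⁻¹, c⁶d⁻¹, c⁷d⁻¹, c⁸d⁻¹, c⁹d⁻¹, c¹¹d⁻¹, c¹⁰d⁻¹}.
No further products give new elements, so |G| = 48.

Answer: 48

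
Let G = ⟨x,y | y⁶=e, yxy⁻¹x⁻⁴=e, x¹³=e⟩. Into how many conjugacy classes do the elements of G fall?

The conjugacy classes (representative and size) are:
  [e] (size 1), [x⁴] (size 6), [x¹¹] (size 6), [x⁷y] (size 13), [x⁸y²] (size 13), [x¹²y³] (size 13), [x⁵y⁴] (size 13), [x¹¹y⁵] (size 13).
Class equation: 1 + 6 + 6 + 13 + 13 + 13 + 13 + 13 = 78 = |G|. So G has 8 conjugacy classes.

Answer: 8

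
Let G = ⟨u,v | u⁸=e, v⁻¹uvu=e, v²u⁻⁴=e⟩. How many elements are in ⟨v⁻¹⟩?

|⟨v⁻¹⟩| equals the order of v⁻¹. Compute successive powers until reaching e:
  (v⁻¹)¹ = v⁻¹, (v⁻¹)² = u⁴, (v⁻¹)³ = v, (v⁻¹)⁴ = e.
The smallest positive k with (v⁻¹)ᵏ = e is 4, so |⟨v⁻¹⟩| = 4.

Answer: 4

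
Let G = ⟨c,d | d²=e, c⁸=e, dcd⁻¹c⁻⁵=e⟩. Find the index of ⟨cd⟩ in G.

First find ord(cd) by computing successive powers:
  (cd)¹ = cd, (cd)² = c⁶, (cd)³ = c⁷d, (cd)⁴ = c⁴, (cd)⁵ = c⁵d, (cd)⁶ = c², (cd)⁷ = c³d, (cd)⁸ = e.
So |⟨cd⟩| = ord(cd) = 8. With |G| = 16, by Lagrange [G : ⟨cd⟩] = 16/8 = 2.

Answer: 2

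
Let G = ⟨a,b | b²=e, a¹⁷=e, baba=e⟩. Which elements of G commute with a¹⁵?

⟨a¹⁵⟩ ⊆ C_G(a¹⁵) since powers of a¹⁵ commute with a¹⁵; so |C_G(a¹⁵)| ≥ |⟨a¹⁵⟩| = 17.
By orbit–stabilizer, |C_G(a¹⁵)| = |G| / |conj. class of a¹⁵| = 34 / 2 = 17.
The 17 elements commuting with a¹⁵ are {e, a, a², a³, a⁴, a⁵, a⁶, a⁷, a⁸, a⁹, a¹⁰, a¹¹, a¹², a¹³, a¹⁴, a¹⁵, a¹⁶}.

Answer: {e, a, a², a³, a⁴, a⁵, a⁶, a⁷, a⁸, a⁹, a¹⁰, a¹¹, a¹², a¹³, a¹⁴, a¹⁵, a¹⁶}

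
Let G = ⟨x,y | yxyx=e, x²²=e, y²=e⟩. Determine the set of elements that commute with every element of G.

An element z ∈ Z(G) iff z commutes with every generator.
For example x¹¹ is central: (x¹¹)·x = x¹² = x·(x¹¹); (x¹¹)·y = x¹¹y = y·(x¹¹).
Whereas x ∉ Z(G) since x·y = xy ≠ x²¹y = y·x.
Checking each of the 44 elements this way gives Z(G) = {e, x¹¹}, of order 2.

Answer: {e, x¹¹}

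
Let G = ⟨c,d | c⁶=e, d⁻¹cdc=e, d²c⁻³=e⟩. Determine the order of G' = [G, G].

G' = [G, G] is generated by all commutators. The generator-pair commutators are: [c, d] = c².
The subgroup they normally generate is {e, c², c⁴}, of order 3.
Check: |G/G'| = 12/3 = 4 is the order of the abelianisation.

Answer: 3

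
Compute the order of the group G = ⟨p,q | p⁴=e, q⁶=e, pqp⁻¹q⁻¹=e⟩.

Enumerate words in the generators, reducing via the relations: the distinct elements are
  {e, p, q, pq, p², p³, q², q³, q⁴, q⁵, pq², pq³, pq⁴, pq⁵, p²q, p³q, p²q², p²q³, p²q⁴, p²q⁵, p³q², p³q³, p³q⁴, p³q⁵}.
No further products give new elements, so |G| = 24.

Answer: 24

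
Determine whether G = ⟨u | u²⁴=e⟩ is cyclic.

|G| = 24. The element u has order 24 (its powers give 24 distinct elements), so ⟨u⟩ = G and G is cyclic.

Answer: Yes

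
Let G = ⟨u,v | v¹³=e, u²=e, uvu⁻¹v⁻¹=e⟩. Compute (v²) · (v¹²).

Compute (v²) · (v¹²) by multiplying left to right and reducing via the relations at each step:
  (v²) · v¹² = v

Answer: v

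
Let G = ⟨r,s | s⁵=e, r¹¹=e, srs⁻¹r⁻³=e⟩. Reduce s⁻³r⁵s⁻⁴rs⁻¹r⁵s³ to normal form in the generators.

Multiply left to right, reducing at each step:
  (s²) · r⁵ = rs²
  (rs²) · s⁻⁴ = rs³
  (rs³) · r = r⁶s³
  (r⁶s³) · s⁻¹ = r⁶s²
  (r⁶s²) · r⁵ = r⁷s²
  (r⁷s²) · s³ = r⁷

Answer: r⁷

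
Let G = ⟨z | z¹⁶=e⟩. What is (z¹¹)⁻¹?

The order of (z¹¹) is 16 (smallest k with (z¹¹)ᵏ = e), so (z¹¹)⁻¹ = (z¹¹)¹⁵ = z⁵.
Check: (z¹¹) · (z⁵) → (z¹¹) · z⁵ = e, giving e as required.

Answer: z⁵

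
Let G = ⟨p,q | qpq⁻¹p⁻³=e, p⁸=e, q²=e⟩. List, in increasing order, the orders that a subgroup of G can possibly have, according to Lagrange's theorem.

|G| = 16 = 2⁴. By Lagrange's theorem the order of any subgroup divides 16; the divisors of 16 are 1, 2, 4, 8, 16.

Answer: 1, 2, 4, 8, 16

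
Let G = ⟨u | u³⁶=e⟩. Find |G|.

G is generated by a single element, so G is cyclic. The relator gives u³⁶ = e and no smaller power is forced to be e, so the 36 powers {e, u, u², u³, u⁴, u⁵, u⁶, u⁷, u⁸, u⁹, u²², u²³, u²¹, u²⁰, u²⁴, u²⁵, u²⁶, u²⁷, u²⁸, u²⁹, u³², u³³, u³¹, u³⁰, u³⁴, u³⁵, u¹², u¹³, u¹¹, u¹⁰, u¹⁴, u¹⁵, u¹⁶, u¹⁷, u¹⁸, u¹⁹} are distinct. Hence |G| = 36.

Answer: 36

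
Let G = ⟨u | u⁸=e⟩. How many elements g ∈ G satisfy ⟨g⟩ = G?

G is cyclic of order 8. An element generates G iff its order is 8, and a cyclic group of order 8 has exactly φ(8) = 4 such elements.

Answer: 4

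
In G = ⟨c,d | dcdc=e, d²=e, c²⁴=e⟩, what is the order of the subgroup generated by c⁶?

|⟨c⁶⟩| equals the order of c⁶. Compute successive powers until reaching e:
  (c⁶)¹ = c⁶, (c⁶)² = c¹², (c⁶)³ = c¹⁸, (c⁶)⁴ = e.
The smallest positive k with (c⁶)ᵏ = e is 4, so |⟨c⁶⟩| = 4.

Answer: 4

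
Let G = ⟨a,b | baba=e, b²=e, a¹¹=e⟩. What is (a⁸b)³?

Compute successive powers of (a⁸b), reducing at each step:
  (a⁸b)²: (a⁸b) · a⁸ = b;   b · b = e
  (a⁸b)³: e · a⁸ = a⁸;   (a⁸) · b = a⁸b

Answer: a⁸b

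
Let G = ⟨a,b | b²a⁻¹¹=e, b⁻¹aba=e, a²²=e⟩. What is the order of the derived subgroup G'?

G' = [G, G] is generated by all commutators. The generator-pair commutators are: [a, b] = a².
The subgroup they normally generate is {e, a², a⁴, a⁶, a⁸, a¹⁰, a¹², a¹⁴, a¹⁶, a¹⁸, a²⁰}, of order 11.
Check: |G/G'| = 44/11 = 4 is the order of the abelianisation.

Answer: 11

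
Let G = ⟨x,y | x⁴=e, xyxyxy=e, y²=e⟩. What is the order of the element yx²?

Compute successive powers until reaching e:
  (yx²)¹ = yx², (yx²)² = x²yx²y, (yx²)³ = x²y, (yx²)⁴ = e.
The smallest positive k with (yx²)ᵏ = e is 4.

Answer: 4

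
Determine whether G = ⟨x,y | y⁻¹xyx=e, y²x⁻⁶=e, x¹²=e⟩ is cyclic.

Every cyclic group is abelian. But x·y = xy while y·x = x⁵y⁻¹, so x·y ≠ y·x and G is not abelian. Hence G is not cyclic.

Answer: No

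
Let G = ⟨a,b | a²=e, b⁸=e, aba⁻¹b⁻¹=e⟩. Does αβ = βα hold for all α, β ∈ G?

Each pair of generators commutes: a·b = ab = b·a. Since the generators pairwise commute, every element of G commutes with every other, so G is abelian.

Answer: Yes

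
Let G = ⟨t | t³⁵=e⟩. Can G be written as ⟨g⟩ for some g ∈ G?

|G| = 35. The element t has order 35 (its powers give 35 distinct elements), so ⟨t⟩ = G and G is cyclic.

Answer: Yes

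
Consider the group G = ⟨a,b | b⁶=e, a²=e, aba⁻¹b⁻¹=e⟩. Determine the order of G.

Enumerate words in the generators, reducing via the relations: the distinct elements are
  {a, b, e, ab, b², b³, b⁴, b⁵, ab², ab³, ab⁴, ab⁵}.
No further products give new elements, so |G| = 12.

Answer: 12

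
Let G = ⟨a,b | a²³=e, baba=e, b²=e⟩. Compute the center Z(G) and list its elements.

An element z ∈ Z(G) iff z commutes with every generator.
For example e is central: e·a = a = a·e; e·b = b = b·e.
Whereas a ∉ Z(G) since a·b = ab ≠ a²²b = b·a.
Checking each of the 46 elements this way gives Z(G) = {e}, of order 1.

Answer: {e}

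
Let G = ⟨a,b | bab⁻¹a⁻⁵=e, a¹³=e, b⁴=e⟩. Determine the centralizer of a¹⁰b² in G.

⟨a¹⁰b²⟩ ⊆ C_G(a¹⁰b²) since powers of a¹⁰b² commute with a¹⁰b²; so |C_G(a¹⁰b²)| ≥ |⟨a¹⁰b²⟩| = 2.
By orbit–stabilizer, |C_G(a¹⁰b²)| = |G| / |conj. class of a¹⁰b²| = 52 / 13 = 4.
The 4 elements commuting with a¹⁰b² are {e, a⁶b, a⁴b³, a¹⁰b²}.

Answer: {e, a⁶b, a⁴b³, a¹⁰b²}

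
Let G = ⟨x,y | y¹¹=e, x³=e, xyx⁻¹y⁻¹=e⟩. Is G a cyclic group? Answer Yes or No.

|G| = 33. The element xy has order 33 (its powers give 33 distinct elements), so ⟨xy⟩ = G and G is cyclic.

Answer: Yes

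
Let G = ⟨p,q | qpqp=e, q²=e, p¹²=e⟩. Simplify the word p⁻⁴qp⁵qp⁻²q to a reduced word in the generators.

Multiply left to right, reducing at each step:
  (p⁸) · q = p⁸q
  (p⁸q) · p⁵ = p³q
  (p³q) · q = p³
  (p³) · p⁻² = p
  p · q = pq

Answer: pq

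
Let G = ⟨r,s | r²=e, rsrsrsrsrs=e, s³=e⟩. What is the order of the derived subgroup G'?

G' = [G, G] is generated by all commutators. The generator-pair commutators are: [r, s] = rsrs².
The subgroup they normally generate is {e, r, s, s², rs, rsr, rsrs, rsrsr, s²rs²r, s²rs², s²r, rs², sr, srs, srsr, rs²rs²r, rs²rs², rs²r, s²rs, s²rsr, s²rsrs, srs²rs², srs²r, srs², rsrs², rs²rs, rs²rsr, rs²rsrs, rsrs²rs², rsrs²r, s²rs²rs, rsrs²rs, rsrs²rsr, rsrs²rsrs, s²rs²rsrs², s²rs²rsr, s²rs²rsrs, s²rsrs²rs², s²rsrs²r, s²rsrs², srsrs², srs²rs, srs²rsr, srs²rsrs, srsrs²rs², srsrs²r, srsrs²rs, rs²rsrs²rs², rs²rsrs²r, rs²rsrs², s²rsrs²rs, s²rsrs²rsr, srs²rsrs²r, srs²rsrs², rs²rsrs²rs, rs²rsrs²rsr, rsrs²rsrs²r, rsrs²rsrs², rsrs²rsrs²rs, srs²rsrs²rs}, of order 60.
Check: |G/G'| = 60/60 = 1 is the order of the abelianisation.

Answer: 60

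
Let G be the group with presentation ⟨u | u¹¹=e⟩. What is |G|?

G is generated by a single element, so G is cyclic. The relator gives u¹¹ = e and no smaller power is forced to be e, so the 11 powers {e, u, u², u³, u⁴, u⁵, u⁶, u⁷, u⁸, u⁹, u¹⁰} are distinct. Hence |G| = 11.

Answer: 11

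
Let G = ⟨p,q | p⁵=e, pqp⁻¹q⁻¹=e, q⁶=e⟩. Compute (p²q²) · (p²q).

Compute (p²q²) · (p²q) by multiplying left to right and reducing via the relations at each step:
  (p²q²) · p² = p⁴q²
  (p⁴q²) · q = p⁴q³

Answer: p⁴q³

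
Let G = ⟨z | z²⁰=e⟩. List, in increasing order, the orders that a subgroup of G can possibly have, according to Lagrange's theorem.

|G| = 20 = 2² · 5. By Lagrange's theorem the order of any subgroup divides 20; the divisors of 20 are 1, 2, 4, 5, 10, 20.

Answer: 1, 2, 4, 5, 10, 20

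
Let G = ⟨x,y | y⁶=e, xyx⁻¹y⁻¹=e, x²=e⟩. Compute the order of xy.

Compute successive powers until reaching e:
  (xy)¹ = xy, (xy)² = y², (xy)³ = xy³, (xy)⁴ = y⁴, (xy)⁵ = xy⁵, (xy)⁶ = e.
The smallest positive k with (xy)ᵏ = e is 6.

Answer: 6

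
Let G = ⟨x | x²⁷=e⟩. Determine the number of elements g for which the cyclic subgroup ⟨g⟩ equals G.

G is cyclic of order 27. An element generates G iff its order is 27, and a cyclic group of order 27 has exactly φ(27) = 18 such elements.

Answer: 18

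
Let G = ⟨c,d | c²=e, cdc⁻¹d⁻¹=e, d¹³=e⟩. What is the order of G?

Enumerate words in the generators, reducing via the relations: the distinct elements are
  {c, d, e, cd, d², d³, d⁴, d⁵, d⁶, d⁷, d⁸, d⁹, cd², cd³, cd⁴, cd⁵, cd⁶, cd⁷, cd⁸, cd⁹, d¹², d¹¹, d¹⁰, cd¹², cd¹¹, cd¹⁰}.
No further products give new elements, so |G| = 26.

Answer: 26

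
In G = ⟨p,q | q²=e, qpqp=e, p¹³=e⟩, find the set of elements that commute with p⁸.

⟨p⁸⟩ ⊆ C_G(p⁸) since powers of p⁸ commute with p⁸; so |C_G(p⁸)| ≥ |⟨p⁸⟩| = 13.
By orbit–stabilizer, |C_G(p⁸)| = |G| / |conj. class of p⁸| = 26 / 2 = 13.
The 13 elements commuting with p⁸ are {e, p, p², p³, p⁴, p⁵, p⁶, p⁷, p⁸, p⁹, p¹⁰, p¹¹, p¹²}.

Answer: {e, p, p², p³, p⁴, p⁵, p⁶, p⁷, p⁸, p⁹, p¹⁰, p¹¹, p¹²}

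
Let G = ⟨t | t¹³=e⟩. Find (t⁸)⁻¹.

The order of (t⁸) is 13 (smallest k with (t⁸)ᵏ = e), so (t⁸)⁻¹ = (t⁸)¹² = t⁵.
Check: (t⁸) · (t⁵) → (t⁸) · t⁵ = e, giving e as required.

Answer: t⁵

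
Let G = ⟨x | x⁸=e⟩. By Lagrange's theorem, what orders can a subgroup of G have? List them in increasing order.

|G| = 8 = 2³. By Lagrange's theorem the order of any subgroup divides 8; the divisors of 8 are 1, 2, 4, 8.

Answer: 1, 2, 4, 8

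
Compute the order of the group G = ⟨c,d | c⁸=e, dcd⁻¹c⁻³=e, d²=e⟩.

Enumerate words in the generators, reducing via the relations: the distinct elements are
  {c, d, e, cd, c², c³, c⁴, c⁵, c⁶, c⁷, c²d, c³d, c⁴d, c⁵d, c⁶d, c⁷d}.
No further products give new elements, so |G| = 16.

Answer: 16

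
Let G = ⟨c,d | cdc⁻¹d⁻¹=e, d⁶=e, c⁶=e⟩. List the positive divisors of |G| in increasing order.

|G| = 36 = 2² · 3². By Lagrange's theorem the order of any subgroup divides 36; the divisors of 36 are 1, 2, 3, 4, 6, 9, 12, 18, 36.

Answer: 1, 2, 3, 4, 6, 9, 12, 18, 36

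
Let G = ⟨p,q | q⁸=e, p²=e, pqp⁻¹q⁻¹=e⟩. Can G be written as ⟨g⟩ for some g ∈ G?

|G| = 16, but the maximum element order in G is 8 < 16. No single element generates all of G, so G is not cyclic.

Answer: No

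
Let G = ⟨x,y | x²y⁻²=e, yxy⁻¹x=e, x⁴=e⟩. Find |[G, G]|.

G' = [G, G] is generated by all commutators. The generator-pair commutators are: [x, y] = x².
The subgroup they normally generate is {e, x²}, of order 2.
Check: |G/G'| = 8/2 = 4 is the order of the abelianisation.

Answer: 2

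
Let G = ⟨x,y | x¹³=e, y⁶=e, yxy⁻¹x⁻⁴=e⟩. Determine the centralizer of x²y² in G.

⟨x²y²⟩ ⊆ C_G(x²y²) since powers of x²y² commute with x²y²; so |C_G(x²y²)| ≥ |⟨x²y²⟩| = 3.
By orbit–stabilizer, |C_G(x²y²)| = |G| / |conj. class of x²y²| = 78 / 13 = 6.
The 6 elements commuting with x²y² are {e, x²y², x³y, x⁸y⁴, x⁹y⁵, x¹¹y³}.

Answer: {e, x²y², x³y, x⁸y⁴, x⁹y⁵, x¹¹y³}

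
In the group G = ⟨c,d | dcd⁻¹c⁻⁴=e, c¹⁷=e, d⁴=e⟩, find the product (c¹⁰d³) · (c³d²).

Compute (c¹⁰d³) · (c³d²) by multiplying left to right and reducing via the relations at each step:
  (c¹⁰d³) · c³ = c¹⁵d³
  (c¹⁵d³) · d² = c¹⁵d

Answer: c¹⁵d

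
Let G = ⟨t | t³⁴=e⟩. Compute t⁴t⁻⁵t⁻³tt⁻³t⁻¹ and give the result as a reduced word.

Multiply left to right, reducing at each step:
  (t⁴) · t⁻⁵ = t³³
  (t³³) · t⁻³ = t³⁰
  (t³⁰) · t = t³¹
  (t³¹) · t⁻³ = t²⁸
  (t²⁸) · t⁻¹ = t²⁷

Answer: t²⁷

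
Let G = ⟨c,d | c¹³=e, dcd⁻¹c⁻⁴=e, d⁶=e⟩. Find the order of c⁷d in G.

Compute successive powers until reaching e:
  (c⁷d)¹ = c⁷d, (c⁷d)² = c⁹d², (c⁷d)³ = c⁴d³, (c⁷d)⁴ = c¹⁰d⁴, (c⁷d)⁵ = c⁸d⁵, (c⁷d)⁶ = e.
The smallest positive k with (c⁷d)ᵏ = e is 6.

Answer: 6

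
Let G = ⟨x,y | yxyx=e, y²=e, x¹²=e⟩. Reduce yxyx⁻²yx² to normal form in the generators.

Multiply left to right, reducing at each step:
  y · x = x¹¹y
  (x¹¹y) · y = x¹¹
  (x¹¹) · x⁻² = x⁹
  (x⁹) · y = x⁹y
  (x⁹y) · x² = x⁷y

Answer: x⁷y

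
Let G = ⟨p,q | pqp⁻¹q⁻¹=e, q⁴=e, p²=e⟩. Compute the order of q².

Compute successive powers until reaching e:
  (q²)¹ = q², (q²)² = e.
The smallest positive k with (q²)ᵏ = e is 2.

Answer: 2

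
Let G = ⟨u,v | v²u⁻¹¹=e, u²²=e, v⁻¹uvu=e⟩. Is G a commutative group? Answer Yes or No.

u·v = uv but v·u = u¹⁰v⁻¹, so u·v ≠ v·u and G is not abelian.

Answer: No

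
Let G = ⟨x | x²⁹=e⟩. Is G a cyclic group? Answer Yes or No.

|G| = 29. The element x has order 29 (its powers give 29 distinct elements), so ⟨x⟩ = G and G is cyclic.

Answer: Yes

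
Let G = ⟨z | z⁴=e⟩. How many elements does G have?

G is generated by a single element, so G is cyclic. The relator gives z⁴ = e and no smaller power is forced to be e, so the 4 powers {e, z, z², z³} are distinct. Hence |G| = 4.

Answer: 4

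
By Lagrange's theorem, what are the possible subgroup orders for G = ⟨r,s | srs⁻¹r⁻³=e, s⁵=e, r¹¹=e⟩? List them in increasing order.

|G| = 55 = 5 · 11. By Lagrange's theorem the order of any subgroup divides 55; the divisors of 55 are 1, 5, 11, 55.

Answer: 1, 5, 11, 55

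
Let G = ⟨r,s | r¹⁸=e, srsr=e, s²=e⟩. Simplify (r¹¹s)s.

Compute (r¹¹s) · s by multiplying left to right and reducing via the relations at each step:
  (r¹¹s) · s = r¹¹

Answer: r¹¹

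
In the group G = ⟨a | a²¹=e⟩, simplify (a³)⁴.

Compute successive powers of (a³), reducing at each step:
  (a³)²: (a³) · a³ = a⁶
  (a³)³: (a⁶) · a³ = a⁹
  (a³)⁴: (a⁹) · a³ = a¹²

Answer: a¹²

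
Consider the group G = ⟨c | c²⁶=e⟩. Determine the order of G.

G is generated by a single element, so G is cyclic. The relator gives c²⁶ = e and no smaller power is forced to be e, so the 26 powers {c, e, c², c³, c⁴, c⁵, c⁶, c⁷, c⁸, c⁹, c²², c²³, c²¹, c²⁰, c²⁴, c²⁵, c¹², c¹³, c¹¹, c¹⁰, c¹⁴, c¹⁵, c¹⁶, c¹⁷, c¹⁸, c¹⁹} are distinct. Hence |G| = 26.

Answer: 26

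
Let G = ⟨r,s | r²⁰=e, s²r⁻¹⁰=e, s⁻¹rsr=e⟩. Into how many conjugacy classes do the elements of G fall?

The conjugacy classes (representative and size) are:
  [e] (size 1), [r] (size 2), [r²] (size 2), [r³] (size 2), [r⁴] (size 2), [r⁵] (size 2), [r¹⁴] (size 2), [r⁷] (size 2), [r⁸] (size 2), [r¹¹] (size 2), [r¹⁰] (size 1), [r²s⁻¹] (size 10), [r⁹s] (size 10).
Class equation: 1 + 2 + 2 + 2 + 2 + 2 + 2 + 2 + 2 + 2 + 1 + 10 + 10 = 40 = |G|. So G has 13 conjugacy classes.

Answer: 13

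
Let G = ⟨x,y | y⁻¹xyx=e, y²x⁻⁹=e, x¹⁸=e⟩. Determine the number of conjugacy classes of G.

The conjugacy classes (representative and size) are:
  [e] (size 1), [x¹⁷] (size 2), [x¹⁶] (size 2), [x³] (size 2), [x¹⁴] (size 2), [x¹³] (size 2), [x¹²] (size 2), [x¹¹] (size 2), [x¹⁰] (size 2), [x⁹] (size 1), [x⁸y] (size 9), [xy] (size 9).
Class equation: 1 + 2 + 2 + 2 + 2 + 2 + 2 + 2 + 2 + 1 + 9 + 9 = 36 = |G|. So G has 12 conjugacy classes.

Answer: 12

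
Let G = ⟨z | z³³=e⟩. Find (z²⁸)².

Compute successive powers of (z²⁸), reducing at each step:
  (z²⁸)²: (z²⁸) · z²⁸ = z²³

Answer: z²³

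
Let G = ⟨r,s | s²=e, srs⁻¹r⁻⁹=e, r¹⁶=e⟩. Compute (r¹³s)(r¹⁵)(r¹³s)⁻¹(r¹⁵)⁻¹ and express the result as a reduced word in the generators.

[(r¹³s), (r¹⁵)] = (r¹³s)·(r¹⁵)·(r¹³s)⁻¹·(r¹⁵)⁻¹.
  (r¹³s) · (r¹⁵) = r⁴s
  (r⁴s) · (r¹¹s) = r⁷
  (r⁷) · r = r⁸

Answer: r⁸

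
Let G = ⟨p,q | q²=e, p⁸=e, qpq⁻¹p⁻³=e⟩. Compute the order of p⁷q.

Compute successive powers until reaching e:
  (p⁷q)¹ = p⁷q, (p⁷q)² = p⁴, (p⁷q)³ = p³q, (p⁷q)⁴ = e.
The smallest positive k with (p⁷q)ᵏ = e is 4.

Answer: 4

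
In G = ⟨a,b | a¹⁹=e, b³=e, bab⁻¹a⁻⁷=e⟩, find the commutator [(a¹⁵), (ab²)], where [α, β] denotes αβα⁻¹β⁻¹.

[(a¹⁵), (ab²)] = (a¹⁵)·(ab²)·(a¹⁵)⁻¹·(ab²)⁻¹.
  (a¹⁵) · (ab²) = a¹⁶b²
  (a¹⁶b²) · (a⁴) = a³b²
  (a³b²) · (a¹²b) = a²

Answer: a²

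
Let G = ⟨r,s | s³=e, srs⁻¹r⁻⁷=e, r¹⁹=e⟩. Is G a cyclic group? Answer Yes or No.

Every cyclic group is abelian. But r·s = rs while s·r = r⁷s, so r·s ≠ s·r and G is not abelian. Hence G is not cyclic.

Answer: No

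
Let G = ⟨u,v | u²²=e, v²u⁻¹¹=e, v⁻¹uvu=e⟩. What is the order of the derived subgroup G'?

G' = [G, G] is generated by all commutators. The generator-pair commutators are: [u, v] = u².
The subgroup they normally generate is {e, u², u⁴, u⁶, u⁸, u¹⁰, u¹², u¹⁴, u¹⁶, u¹⁸, u²⁰}, of order 11.
Check: |G/G'| = 44/11 = 4 is the order of the abelianisation.

Answer: 11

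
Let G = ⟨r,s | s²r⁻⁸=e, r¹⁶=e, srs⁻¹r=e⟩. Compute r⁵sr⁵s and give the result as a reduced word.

Multiply left to right, reducing at each step:
  (r⁵) · s = r⁵s
  (r⁵s) · r⁵ = s
  s · s = r⁸

Answer: r⁸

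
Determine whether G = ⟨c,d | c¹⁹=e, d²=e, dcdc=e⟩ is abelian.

c·d = cd but d·c = c¹⁸d, so c·d ≠ d·c and G is not abelian.

Answer: No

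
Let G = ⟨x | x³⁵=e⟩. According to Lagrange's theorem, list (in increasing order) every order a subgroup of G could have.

|G| = 35 = 5 · 7. By Lagrange's theorem the order of any subgroup divides 35; the divisors of 35 are 1, 5, 7, 35.

Answer: 1, 5, 7, 35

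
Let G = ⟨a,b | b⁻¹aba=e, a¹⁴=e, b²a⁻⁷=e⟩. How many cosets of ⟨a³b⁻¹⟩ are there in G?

First find ord(a³b⁻¹) by computing successive powers:
  (a³b⁻¹)¹ = a³b⁻¹, (a³b⁻¹)² = a⁷, (a³b⁻¹)³ = a³b, (a³b⁻¹)⁴ = e.
So |⟨a³b⁻¹⟩| = ord(a³b⁻¹) = 4. With |G| = 28, by Lagrange [G : ⟨a³b⁻¹⟩] = 28/4 = 7.

Answer: 7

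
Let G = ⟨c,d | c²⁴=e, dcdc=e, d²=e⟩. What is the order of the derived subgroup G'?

G' = [G, G] is generated by all commutators. The generator-pair commutators are: [c, d] = c².
The subgroup they normally generate is {e, c², c⁴, c⁶, c⁸, c¹⁰, c¹², c¹⁴, c¹⁶, c¹⁸, c²⁰, c²²}, of order 12.
Check: |G/G'| = 48/12 = 4 is the order of the abelianisation.

Answer: 12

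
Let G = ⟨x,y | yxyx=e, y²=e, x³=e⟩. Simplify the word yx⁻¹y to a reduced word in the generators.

Multiply left to right, reducing at each step:
  y · x⁻¹ = xy
  (xy) · y = x

Answer: x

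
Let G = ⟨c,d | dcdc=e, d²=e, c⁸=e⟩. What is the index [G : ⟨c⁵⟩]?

First find ord(c⁵) by computing successive powers:
  (c⁵)¹ = c⁵, (c⁵)² = c², (c⁵)³ = c⁷, (c⁵)⁴ = c⁴, (c⁵)⁵ = c, (c⁵)⁶ = c⁶, (c⁵)⁷ = c³, (c⁵)⁸ = e.
So |⟨c⁵⟩| = ord(c⁵) = 8. With |G| = 16, by Lagrange [G : ⟨c⁵⟩] = 16/8 = 2.

Answer: 2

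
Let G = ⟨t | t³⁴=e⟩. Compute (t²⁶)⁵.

Compute successive powers of (t²⁶), reducing at each step:
  (t²⁶)²: (t²⁶) · t²⁶ = t¹⁸
  (t²⁶)³: (t¹⁸) · t²⁶ = t¹⁰
  (t²⁶)⁴: (t¹⁰) · t²⁶ = t²
  (t²⁶)⁵: (t²) · t²⁶ = t²⁸

Answer: t²⁸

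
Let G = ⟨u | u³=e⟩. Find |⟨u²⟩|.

|⟨u²⟩| equals the order of u². Compute successive powers until reaching e:
  (u²)¹ = u², (u²)² = u, (u²)³ = e.
The smallest positive k with (u²)ᵏ = e is 3, so |⟨u²⟩| = 3.

Answer: 3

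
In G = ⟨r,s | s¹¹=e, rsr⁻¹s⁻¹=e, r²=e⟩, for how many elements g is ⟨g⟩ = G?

G is cyclic of order 22. An element generates G iff its order is 22, and a cyclic group of order 22 has exactly φ(22) = 10 such elements.

Answer: 10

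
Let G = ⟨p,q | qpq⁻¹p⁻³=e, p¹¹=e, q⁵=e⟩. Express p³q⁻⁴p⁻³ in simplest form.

Multiply left to right, reducing at each step:
  (p³) · q⁻⁴ = p³q
  (p³q) · p⁻³ = p⁵q

Answer: p⁵q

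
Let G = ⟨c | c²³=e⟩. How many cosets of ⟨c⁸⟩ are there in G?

First find ord(c⁸) by computing successive powers:
  (c⁸)¹ = c⁸, (c⁸)² = c¹⁶, (c⁸)³ = c, (c⁸)⁴ = c⁹, (c⁸)⁵ = c¹⁷, (c⁸)⁶ = c², (c⁸)⁷ = c¹⁰, (c⁸)⁸ = c¹⁸, (c⁸)⁹ = c³, (c⁸)¹⁰ = c¹¹, (c⁸)¹¹ = c¹⁹, (c⁸)¹² = c⁴, (c⁸)¹³ = c¹², (c⁸)¹⁴ = c²⁰, (c⁸)¹⁵ = c⁵, (c⁸)¹⁶ = c¹³, (c⁸)¹⁷ = c²¹, (c⁸)¹⁸ = c⁶, (c⁸)¹⁹ = c¹⁴, (c⁸)²⁰ = c²², (c⁸)²¹ = c⁷, (c⁸)²² = c¹⁵, (c⁸)²³ = e.
So |⟨c⁸⟩| = ord(c⁸) = 23. With |G| = 23, by Lagrange [G : ⟨c⁸⟩] = 23/23 = 1.

Answer: 1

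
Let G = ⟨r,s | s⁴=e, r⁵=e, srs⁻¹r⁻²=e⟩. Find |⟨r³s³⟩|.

|⟨r³s³⟩| equals the order of r³s³. Compute successive powers until reaching e:
  (r³s³)¹ = r³s³, (r³s³)² = r²s², (r³s³)³ = r⁴s, (r³s³)⁴ = e.
The smallest positive k with (r³s³)ᵏ = e is 4, so |⟨r³s³⟩| = 4.

Answer: 4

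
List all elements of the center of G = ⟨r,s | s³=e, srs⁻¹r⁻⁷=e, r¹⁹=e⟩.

An element z ∈ Z(G) iff z commutes with every generator.
For example e is central: e·r = r = r·e; e·s = s = s·e.
Whereas r ∉ Z(G) since r·s = rs ≠ r⁷s = s·r.
Checking each of the 57 elements this way gives Z(G) = {e}, of order 1.

Answer: {e}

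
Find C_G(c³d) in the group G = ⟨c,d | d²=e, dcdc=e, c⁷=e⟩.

⟨c³d⟩ ⊆ C_G(c³d) since powers of c³d commute with c³d; so |C_G(c³d)| ≥ |⟨c³d⟩| = 2.
By orbit–stabilizer, |C_G(c³d)| = |G| / |conj. class of c³d| = 14 / 7 = 2.
The 2 elements commuting with c³d are {e, c³d}.

Answer: {e, c³d}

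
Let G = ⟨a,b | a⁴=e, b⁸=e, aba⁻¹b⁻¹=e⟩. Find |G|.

Enumerate words in the generators, reducing via the relations: the distinct elements are
  {a, b, e, ab, a², a³, b², b³, b⁴, b⁵, b⁶, b⁷, ab², ab³, ab⁴, ab⁵, ab⁶, ab⁷, a²b, a³b, a²b², a²b³, a²b⁴, a²b⁵, a²b⁶, a²b⁷, a³b², a³b³, a³b⁴, a³b⁵, a³b⁶, a³b⁷}.
No further products give new elements, so |G| = 32.

Answer: 32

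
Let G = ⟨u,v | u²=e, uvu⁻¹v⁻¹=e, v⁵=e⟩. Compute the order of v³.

Compute successive powers until reaching e:
  (v³)¹ = v³, (v³)² = v, (v³)³ = v⁴, (v³)⁴ = v², (v³)⁵ = e.
The smallest positive k with (v³)ᵏ = e is 5.

Answer: 5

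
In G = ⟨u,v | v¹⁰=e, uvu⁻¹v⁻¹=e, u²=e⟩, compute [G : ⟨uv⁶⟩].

First find ord(uv⁶) by computing successive powers:
  (uv⁶)¹ = uv⁶, (uv⁶)² = v², (uv⁶)³ = uv⁸, (uv⁶)⁴ = v⁴, (uv⁶)⁵ = u, (uv⁶)⁶ = v⁶, (uv⁶)⁷ = uv², (uv⁶)⁸ = v⁸, (uv⁶)⁹ = uv⁴, (uv⁶)¹⁰ = e.
So |⟨uv⁶⟩| = ord(uv⁶) = 10. With |G| = 20, by Lagrange [G : ⟨uv⁶⟩] = 20/10 = 2.

Answer: 2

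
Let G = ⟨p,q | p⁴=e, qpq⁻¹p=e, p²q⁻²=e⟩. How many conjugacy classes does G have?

The conjugacy classes (representative and size) are:
  [e] (size 1), [p³] (size 2), [p²] (size 1), [q⁻¹] (size 2), [pq] (size 2).
Class equation: 1 + 2 + 1 + 2 + 2 = 8 = |G|. So G has 5 conjugacy classes.

Answer: 5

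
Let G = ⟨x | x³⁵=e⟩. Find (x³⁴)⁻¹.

The order of (x³⁴) is 35 (smallest k with (x³⁴)ᵏ = e), so (x³⁴)⁻¹ = (x³⁴)³⁴ = x.
Check: (x³⁴) · x → (x³⁴) · x = e, giving e as required.

Answer: x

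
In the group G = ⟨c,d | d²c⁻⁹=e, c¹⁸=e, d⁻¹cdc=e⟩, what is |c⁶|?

Compute successive powers until reaching e:
  (c⁶)¹ = c⁶, (c⁶)² = c¹², (c⁶)³ = e.
The smallest positive k with (c⁶)ᵏ = e is 3.

Answer: 3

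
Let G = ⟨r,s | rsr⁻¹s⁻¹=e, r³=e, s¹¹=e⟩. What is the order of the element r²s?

Compute successive powers until reaching e:
  (r²s)¹ = r²s, (r²s)² = rs², (r²s)³ = s³, (r²s)⁴ = r²s⁴, (r²s)⁵ = rs⁵, (r²s)⁶ = s⁶, (r²s)⁷ = r²s⁷, (r²s)⁸ = rs⁸, (r²s)⁹ = s⁹, (r²s)¹⁰ = r²s¹⁰, (r²s)¹¹ = r, (r²s)¹² = s, (r²s)¹³ = r²s², (r²s)¹⁴ = rs³, (r²s)¹⁵ = s⁴, (r²s)¹⁶ = r²s⁵, (r²s)¹⁷ = rs⁶, (r²s)¹⁸ = s⁷, (r²s)¹⁹ = r²s⁸, (r²s)²⁰ = rs⁹, (r²s)²¹ = s¹⁰, (r²s)²² = r², (r²s)²³ = rs, (r²s)²⁴ = s², (r²s)²⁵ = r²s³, (r²s)²⁶ = rs⁴, (r²s)²⁷ = s⁵, (r²s)²⁸ = r²s⁶, (r²s)²⁹ = rs⁷, (r²s)³⁰ = s⁸, (r²s)³¹ = r²s⁹, (r²s)³² = rs¹⁰, (r²s)³³ = e.
The smallest positive k with (r²s)ᵏ = e is 33.

Answer: 33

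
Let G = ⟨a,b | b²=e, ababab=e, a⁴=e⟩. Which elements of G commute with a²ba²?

⟨a²ba²⟩ ⊆ C_G(a²ba²) since powers of a²ba² commute with a²ba²; so |C_G(a²ba²)| ≥ |⟨a²ba²⟩| = 2.
By orbit–stabilizer, |C_G(a²ba²)| = |G| / |conj. class of a²ba²| = 24 / 6 = 4.
The 4 elements commuting with a²ba² are {e, b, a²ba², a²ba²b}.

Answer: {e, b, a²ba², a²ba²b}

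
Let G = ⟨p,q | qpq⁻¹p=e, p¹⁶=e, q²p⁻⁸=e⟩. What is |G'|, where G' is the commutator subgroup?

G' = [G, G] is generated by all commutators. The generator-pair commutators are: [p, q] = p².
The subgroup they normally generate is {e, p², p⁴, p⁶, p⁸, p¹⁰, p¹², p¹⁴}, of order 8.
Check: |G/G'| = 32/8 = 4 is the order of the abelianisation.

Answer: 8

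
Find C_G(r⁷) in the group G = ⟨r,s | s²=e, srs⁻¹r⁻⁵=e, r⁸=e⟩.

⟨r⁷⟩ ⊆ C_G(r⁷) since powers of r⁷ commute with r⁷; so |C_G(r⁷)| ≥ |⟨r⁷⟩| = 8.
By orbit–stabilizer, |C_G(r⁷)| = |G| / |conj. class of r⁷| = 16 / 2 = 8.
The 8 elements commuting with r⁷ are {e, r, r², r³, r⁴, r⁵, r⁶, r⁷}.

Answer: {e, r, r², r³, r⁴, r⁵, r⁶, r⁷}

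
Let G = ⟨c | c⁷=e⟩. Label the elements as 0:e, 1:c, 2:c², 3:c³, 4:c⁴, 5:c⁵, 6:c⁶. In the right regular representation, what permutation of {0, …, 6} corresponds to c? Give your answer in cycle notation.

(0 1 2 3 4 5 6)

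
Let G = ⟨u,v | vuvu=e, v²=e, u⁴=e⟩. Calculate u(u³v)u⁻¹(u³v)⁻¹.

[u, (u³v)] = u·(u³v)·u⁻¹·(u³v)⁻¹.
  u · (u³v) = v
  v · (u³) = uv
  (uv) · (u³v) = u²

Answer: u²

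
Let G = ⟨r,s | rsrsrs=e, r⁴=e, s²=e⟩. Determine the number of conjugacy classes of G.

The conjugacy classes (representative and size) are:
  [e] (size 1), [r³] (size 6), [r²sr²s] (size 3), [rsr³] (size 6), [sr³] (size 8).
Class equation: 1 + 6 + 3 + 6 + 8 = 24 = |G|. So G has 5 conjugacy classes.

Answer: 5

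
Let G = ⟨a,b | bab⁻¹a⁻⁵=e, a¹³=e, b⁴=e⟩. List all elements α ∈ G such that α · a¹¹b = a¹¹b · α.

⟨a¹¹b⟩ ⊆ C_G(a¹¹b) since powers of a¹¹b commute with a¹¹b; so |C_G(a¹¹b)| ≥ |⟨a¹¹b⟩| = 4.
By orbit–stabilizer, |C_G(a¹¹b)| = |G| / |conj. class of a¹¹b| = 52 / 13 = 4.
The 4 elements commuting with a¹¹b are {e, ab², a³b³, a¹¹b}.

Answer: {e, ab², a³b³, a¹¹b}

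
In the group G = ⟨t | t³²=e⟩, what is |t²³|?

Compute successive powers until reaching e:
  (t²³)¹ = t²³, (t²³)² = t¹⁴, (t²³)³ = t⁵, (t²³)⁴ = t²⁸, (t²³)⁵ = t¹⁹, (t²³)⁶ = t¹⁰, (t²³)⁷ = t, (t²³)⁸ = t²⁴, (t²³)⁹ = t¹⁵, (t²³)¹⁰ = t⁶, (t²³)¹¹ = t²⁹, (t²³)¹² = t²⁰, (t²³)¹³ = t¹¹, (t²³)¹⁴ = t², (t²³)¹⁵ = t²⁵, (t²³)¹⁶ = t¹⁶, (t²³)¹⁷ = t⁷, (t²³)¹⁸ = t³⁰, (t²³)¹⁹ = t²¹, (t²³)²⁰ = t¹², (t²³)²¹ = t³, (t²³)²² = t²⁶, (t²³)²³ = t¹⁷, (t²³)²⁴ = t⁸, (t²³)²⁵ = t³¹, (t²³)²⁶ = t²², (t²³)²⁷ = t¹³, (t²³)²⁸ = t⁴, (t²³)²⁹ = t²⁷, (t²³)³⁰ = t¹⁸, (t²³)³¹ = t⁹, (t²³)³² = e.
The smallest positive k with (t²³)ᵏ = e is 32.

Answer: 32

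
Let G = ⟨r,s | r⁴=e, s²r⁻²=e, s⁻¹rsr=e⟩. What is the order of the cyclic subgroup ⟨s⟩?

|⟨s⟩| equals the order of s. Compute successive powers until reaching e:
  s¹ = s, s² = r², s³ = s⁻¹, s⁴ = e.
The smallest positive k with sᵏ = e is 4, so |⟨s⟩| = 4.

Answer: 4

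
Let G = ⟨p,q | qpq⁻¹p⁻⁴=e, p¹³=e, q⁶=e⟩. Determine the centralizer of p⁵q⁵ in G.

⟨p⁵q⁵⟩ ⊆ C_G(p⁵q⁵) since powers of p⁵q⁵ commute with p⁵q⁵; so |C_G(p⁵q⁵)| ≥ |⟨p⁵q⁵⟩| = 6.
By orbit–stabilizer, |C_G(p⁵q⁵)| = |G| / |conj. class of p⁵q⁵| = 78 / 13 = 6.
The 6 elements commuting with p⁵q⁵ are {e, p⁶q, p³q⁴, p⁴q², p⁵q⁵, p⁹q³}.

Answer: {e, p⁶q, p³q⁴, p⁴q², p⁵q⁵, p⁹q³}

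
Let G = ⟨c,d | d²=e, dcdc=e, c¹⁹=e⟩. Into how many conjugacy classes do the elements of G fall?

The conjugacy classes (representative and size) are:
  [e] (size 1), [c¹⁸] (size 2), [c²] (size 2), [c¹⁶] (size 2), [c⁴] (size 2), [c¹⁴] (size 2), [c¹³] (size 2), [c¹²] (size 2), [c⁸] (size 2), [c⁹] (size 2), [d] (size 19).
Class equation: 1 + 2 + 2 + 2 + 2 + 2 + 2 + 2 + 2 + 2 + 19 = 38 = |G|. So G has 11 conjugacy classes.

Answer: 11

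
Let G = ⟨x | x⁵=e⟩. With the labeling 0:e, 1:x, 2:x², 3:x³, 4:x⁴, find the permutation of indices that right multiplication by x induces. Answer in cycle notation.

(0 1 2 3 4)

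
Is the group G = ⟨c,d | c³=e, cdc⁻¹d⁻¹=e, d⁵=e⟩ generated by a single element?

|G| = 15. The element cd has order 15 (its powers give 15 distinct elements), so ⟨cd⟩ = G and G is cyclic.

Answer: Yes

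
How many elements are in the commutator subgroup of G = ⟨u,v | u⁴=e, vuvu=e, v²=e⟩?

G' = [G, G] is generated by all commutators. The generator-pair commutators are: [u, v] = u².
The subgroup they normally generate is {e, u²}, of order 2.
Check: |G/G'| = 8/2 = 4 is the order of the abelianisation.

Answer: 2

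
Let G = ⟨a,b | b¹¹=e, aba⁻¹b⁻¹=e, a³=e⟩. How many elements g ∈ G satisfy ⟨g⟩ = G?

G is cyclic of order 33. An element generates G iff its order is 33, and a cyclic group of order 33 has exactly φ(33) = 20 such elements.

Answer: 20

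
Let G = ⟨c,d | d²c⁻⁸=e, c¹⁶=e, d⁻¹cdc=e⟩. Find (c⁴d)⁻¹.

The order of (c⁴d) is 4 (smallest k with (c⁴d)ᵏ = e), so (c⁴d)⁻¹ = (c⁴d)³ = c⁴d⁻¹.
Check: (c⁴d) · (c⁴d⁻¹) → (c⁴d) · c⁴ = d;   d · d⁻¹ = e, giving e as required.

Answer: c⁴d⁻¹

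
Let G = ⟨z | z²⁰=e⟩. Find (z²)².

Compute successive powers of (z²), reducing at each step:
  (z²)²: (z²) · z² = z⁴

Answer: z⁴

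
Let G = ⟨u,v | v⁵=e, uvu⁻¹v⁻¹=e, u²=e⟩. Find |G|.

Enumerate words in the generators, reducing via the relations: the distinct elements are
  {e, u, v, uv, v², v³, v⁴, uv², uv³, uv⁴}.
No further products give new elements, so |G| = 10.

Answer: 10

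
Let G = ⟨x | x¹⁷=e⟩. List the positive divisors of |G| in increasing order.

|G| = 17 = 17. By Lagrange's theorem the order of any subgroup divides 17; the divisors of 17 are 1, 17.

Answer: 1, 17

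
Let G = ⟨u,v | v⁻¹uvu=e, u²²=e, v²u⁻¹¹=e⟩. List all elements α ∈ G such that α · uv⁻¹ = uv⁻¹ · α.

⟨uv⁻¹⟩ ⊆ C_G(uv⁻¹) since powers of uv⁻¹ commute with uv⁻¹; so |C_G(uv⁻¹)| ≥ |⟨uv⁻¹⟩| = 4.
By orbit–stabilizer, |C_G(uv⁻¹)| = |G| / |conj. class of uv⁻¹| = 44 / 11 = 4.
The 4 elements commuting with uv⁻¹ are {e, u¹¹, uv, uv⁻¹}.

Answer: {e, u¹¹, uv, uv⁻¹}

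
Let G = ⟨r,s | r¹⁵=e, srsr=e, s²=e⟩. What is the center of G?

An element z ∈ Z(G) iff z commutes with every generator.
For example e is central: e·r = r = r·e; e·s = s = s·e.
Whereas r ∉ Z(G) since r·s = rs ≠ r¹⁴s = s·r.
Checking each of the 30 elements this way gives Z(G) = {e}, of order 1.

Answer: {e}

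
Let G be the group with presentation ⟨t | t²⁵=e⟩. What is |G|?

G is generated by a single element, so G is cyclic. The relator gives t²⁵ = e and no smaller power is forced to be e, so the 25 powers {e, t, t², t³, t⁴, t⁵, t⁶, t⁷, t⁸, t⁹, t²², t²³, t²¹, t²⁰, t²⁴, t¹², t¹³, t¹¹, t¹⁰, t¹⁴, t¹⁵, t¹⁶, t¹⁷, t¹⁸, t¹⁹} are distinct. Hence |G| = 25.

Answer: 25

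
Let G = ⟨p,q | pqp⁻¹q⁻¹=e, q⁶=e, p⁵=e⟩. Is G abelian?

Each pair of generators commutes: p·q = pq = q·p. Since the generators pairwise commute, every element of G commutes with every other, so G is abelian.

Answer: Yes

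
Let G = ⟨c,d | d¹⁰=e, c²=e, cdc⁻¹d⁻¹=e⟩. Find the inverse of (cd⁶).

The order of (cd⁶) is 10 (smallest k with (cd⁶)ᵏ = e), so (cd⁶)⁻¹ = (cd⁶)⁹ = cd⁴.
Check: (cd⁶) · (cd⁴) → (cd⁶) · c = d⁶;   (d⁶) · d⁴ = e, giving e as required.

Answer: cd⁴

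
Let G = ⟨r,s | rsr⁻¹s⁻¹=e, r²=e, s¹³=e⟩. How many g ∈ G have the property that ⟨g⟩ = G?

G is cyclic of order 26. An element generates G iff its order is 26, and a cyclic group of order 26 has exactly φ(26) = 12 such elements.

Answer: 12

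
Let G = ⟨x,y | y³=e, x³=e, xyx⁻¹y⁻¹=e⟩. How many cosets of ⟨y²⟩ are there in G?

First find ord(y²) by computing successive powers:
  (y²)¹ = y², (y²)² = y, (y²)³ = e.
So |⟨y²⟩| = ord(y²) = 3. With |G| = 9, by Lagrange [G : ⟨y²⟩] = 9/3 = 3.

Answer: 3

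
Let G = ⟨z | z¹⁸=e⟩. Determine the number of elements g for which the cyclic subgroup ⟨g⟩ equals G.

G is cyclic of order 18. An element generates G iff its order is 18, and a cyclic group of order 18 has exactly φ(18) = 6 such elements.

Answer: 6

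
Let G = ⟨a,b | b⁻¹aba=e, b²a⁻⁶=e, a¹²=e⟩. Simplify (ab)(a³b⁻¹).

Compute (ab) · (a³b⁻¹) by multiplying left to right and reducing via the relations at each step:
  (ab) · a³ = a⁴b⁻¹
  (a⁴b⁻¹) · b⁻¹ = a¹⁰

Answer: a¹⁰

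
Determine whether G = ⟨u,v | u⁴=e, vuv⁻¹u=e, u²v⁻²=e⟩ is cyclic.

Every cyclic group is abelian. But u·v = uv while v·u = uv⁻¹, so u·v ≠ v·u and G is not abelian. Hence G is not cyclic.

Answer: No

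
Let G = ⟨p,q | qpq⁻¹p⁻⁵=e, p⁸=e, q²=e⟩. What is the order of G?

Enumerate words in the generators, reducing via the relations: the distinct elements are
  {e, p, q, pq, p², p³, p⁴, p⁵, p⁶, p⁷, p²q, p³q, p⁴q, p⁵q, p⁶q, p⁷q}.
No further products give new elements, so |G| = 16.

Answer: 16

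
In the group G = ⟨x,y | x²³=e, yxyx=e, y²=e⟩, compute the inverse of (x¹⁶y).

The order of (x¹⁶y) is 2 (smallest k with (x¹⁶y)ᵏ = e), so (x¹⁶y)⁻¹ = (x¹⁶y)¹ = x¹⁶y.
Check: (x¹⁶y) · (x¹⁶y) → (x¹⁶y) · x¹⁶ = y;   y · y = e, giving e as required.

Answer: x¹⁶y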